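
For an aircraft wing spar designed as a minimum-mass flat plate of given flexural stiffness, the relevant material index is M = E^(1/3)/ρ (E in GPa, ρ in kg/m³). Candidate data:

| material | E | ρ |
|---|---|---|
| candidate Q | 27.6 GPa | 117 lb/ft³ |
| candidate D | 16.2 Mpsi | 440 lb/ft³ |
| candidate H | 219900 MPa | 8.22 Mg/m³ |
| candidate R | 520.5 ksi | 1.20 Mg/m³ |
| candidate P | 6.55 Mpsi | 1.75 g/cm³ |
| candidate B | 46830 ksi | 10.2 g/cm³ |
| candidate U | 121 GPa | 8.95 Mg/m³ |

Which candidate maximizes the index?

candidate P

After converting to SI:
  candidate Q: E = 27.60 GPa, ρ = 1874 kg/m³
  candidate D: E = 111.7 GPa, ρ = 7048 kg/m³
  candidate H: E = 219.9 GPa, ρ = 8220 kg/m³
  candidate R: E = 3.589 GPa, ρ = 1200 kg/m³
  candidate P: E = 45.16 GPa, ρ = 1750 kg/m³
  candidate B: E = 322.9 GPa, ρ = 10200 kg/m³
  candidate U: E = 121.0 GPa, ρ = 8950 kg/m³
  candidate P: M = 2.03×10⁻³
  candidate Q: M = 1.61×10⁻³
  candidate R: M = 1.28×10⁻³
  candidate H: M = 0.734×10⁻³
  candidate D: M = 0.683×10⁻³
  candidate B: M = 0.673×10⁻³
  candidate U: M = 0.553×10⁻³
Candidate P has the largest M.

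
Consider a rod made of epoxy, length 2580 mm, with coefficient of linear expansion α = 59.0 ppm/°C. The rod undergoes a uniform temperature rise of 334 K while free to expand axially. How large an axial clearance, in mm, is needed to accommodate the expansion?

ΔL = α·L₀·ΔT = 59.0×10⁻⁶ × 2580 mm × 334.0 K = 50.8 mm.

50.8 mm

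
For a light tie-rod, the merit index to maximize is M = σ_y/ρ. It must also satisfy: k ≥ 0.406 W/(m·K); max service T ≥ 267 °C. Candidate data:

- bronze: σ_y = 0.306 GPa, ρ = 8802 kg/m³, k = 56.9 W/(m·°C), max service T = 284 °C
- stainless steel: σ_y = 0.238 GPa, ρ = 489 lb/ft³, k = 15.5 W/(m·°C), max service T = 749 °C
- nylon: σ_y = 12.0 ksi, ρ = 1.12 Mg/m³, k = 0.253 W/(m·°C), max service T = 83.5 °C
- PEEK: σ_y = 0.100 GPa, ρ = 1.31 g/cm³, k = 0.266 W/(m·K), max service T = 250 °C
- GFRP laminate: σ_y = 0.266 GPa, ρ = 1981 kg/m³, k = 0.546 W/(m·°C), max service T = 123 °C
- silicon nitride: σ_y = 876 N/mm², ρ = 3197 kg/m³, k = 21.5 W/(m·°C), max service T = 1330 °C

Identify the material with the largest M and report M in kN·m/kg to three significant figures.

Screen on constraints: k ≥ 0.406 W/(m·K); max service T ≥ 267 °C. Survivors: bronze, stainless steel, silicon nitride.
After converting to SI:
  bronze: σ_y = 306.0 MPa, ρ = 8802 kg/m³
  stainless steel: σ_y = 238.0 MPa, ρ = 7833 kg/m³
  silicon nitride: σ_y = 876.0 MPa, ρ = 3197 kg/m³
  silicon nitride: M = 274 kN·m/kg
  bronze: M = 34.8 kN·m/kg
  stainless steel: M = 30.4 kN·m/kg
Silicon nitride ranks first.

silicon nitride, M = 274 kN·m/kg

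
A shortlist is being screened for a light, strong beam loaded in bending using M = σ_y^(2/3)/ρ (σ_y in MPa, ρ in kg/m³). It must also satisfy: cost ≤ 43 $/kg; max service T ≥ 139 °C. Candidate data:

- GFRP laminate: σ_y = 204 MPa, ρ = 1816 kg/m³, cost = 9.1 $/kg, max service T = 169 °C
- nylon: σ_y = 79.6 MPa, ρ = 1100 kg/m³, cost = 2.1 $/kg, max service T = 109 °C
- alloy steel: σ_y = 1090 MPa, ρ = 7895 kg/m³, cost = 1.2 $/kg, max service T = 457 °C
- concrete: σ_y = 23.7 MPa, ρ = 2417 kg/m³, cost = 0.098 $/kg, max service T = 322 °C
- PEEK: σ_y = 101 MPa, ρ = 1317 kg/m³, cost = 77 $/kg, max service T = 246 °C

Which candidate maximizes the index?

GFRP laminate

Screen on constraints: cost ≤ 43 $/kg; max service T ≥ 139 °C. Survivors: GFRP laminate, alloy steel, concrete.
Evaluate M for each candidate:
  GFRP laminate: M = 19.1×10⁻³
  alloy steel: M = 13.4×10⁻³
  concrete: M = 3.41×10⁻³
The maximum is for GFRP laminate.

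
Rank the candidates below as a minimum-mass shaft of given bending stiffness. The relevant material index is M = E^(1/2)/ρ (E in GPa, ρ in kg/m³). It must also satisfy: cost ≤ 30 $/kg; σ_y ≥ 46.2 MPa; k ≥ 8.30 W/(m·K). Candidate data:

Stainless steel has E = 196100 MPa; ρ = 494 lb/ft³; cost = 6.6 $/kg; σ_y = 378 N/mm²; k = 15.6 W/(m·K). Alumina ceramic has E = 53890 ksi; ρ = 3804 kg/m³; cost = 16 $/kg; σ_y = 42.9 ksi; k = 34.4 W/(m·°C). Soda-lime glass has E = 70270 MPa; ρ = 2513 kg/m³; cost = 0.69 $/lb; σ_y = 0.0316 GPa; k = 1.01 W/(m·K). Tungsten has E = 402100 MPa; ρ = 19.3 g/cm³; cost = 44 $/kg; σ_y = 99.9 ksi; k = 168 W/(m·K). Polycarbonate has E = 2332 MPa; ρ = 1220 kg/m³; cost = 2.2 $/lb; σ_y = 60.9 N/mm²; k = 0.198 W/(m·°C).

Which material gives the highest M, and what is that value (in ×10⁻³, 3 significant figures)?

Screen on constraints: cost ≤ 30 $/kg; σ_y ≥ 46.2 MPa; k ≥ 8.30 W/(m·K). Survivors: stainless steel, alumina ceramic.
In SI units:
  stainless steel: E = 196.1 GPa, ρ = 7913 kg/m³
  alumina ceramic: E = 371.6 GPa, ρ = 3804 kg/m³
  alumina ceramic: M = 5.07×10⁻³
  stainless steel: M = 1.77×10⁻³
The maximum is for alumina ceramic.

alumina ceramic, M = 5.07×10⁻³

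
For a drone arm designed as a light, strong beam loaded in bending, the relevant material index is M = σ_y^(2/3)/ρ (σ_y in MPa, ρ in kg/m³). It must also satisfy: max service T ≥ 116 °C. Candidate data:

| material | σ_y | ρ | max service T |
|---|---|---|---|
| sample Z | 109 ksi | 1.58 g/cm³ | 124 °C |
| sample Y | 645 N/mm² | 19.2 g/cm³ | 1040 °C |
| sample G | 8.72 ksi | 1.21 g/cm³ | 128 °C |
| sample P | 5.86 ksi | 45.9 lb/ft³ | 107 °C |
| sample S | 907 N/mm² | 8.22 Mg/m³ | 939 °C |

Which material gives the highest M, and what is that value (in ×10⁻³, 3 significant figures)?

sample Z, M = 52.3×10⁻³

Screen on constraints: max service T ≥ 116 °C. Survivors: sample Z, sample Y, sample G, sample S.
In SI units:
  sample Z: σ_y = 751.5 MPa, ρ = 1580 kg/m³
  sample Y: σ_y = 645.0 MPa, ρ = 19200 kg/m³
  sample G: σ_y = 60.12 MPa, ρ = 1210 kg/m³
  sample S: σ_y = 907.0 MPa, ρ = 8220 kg/m³
  sample Z: M = 52.3×10⁻³
  sample G: M = 12.7×10⁻³
  sample S: M = 11.4×10⁻³
  sample Y: M = 3.89×10⁻³
The maximum is for sample Z.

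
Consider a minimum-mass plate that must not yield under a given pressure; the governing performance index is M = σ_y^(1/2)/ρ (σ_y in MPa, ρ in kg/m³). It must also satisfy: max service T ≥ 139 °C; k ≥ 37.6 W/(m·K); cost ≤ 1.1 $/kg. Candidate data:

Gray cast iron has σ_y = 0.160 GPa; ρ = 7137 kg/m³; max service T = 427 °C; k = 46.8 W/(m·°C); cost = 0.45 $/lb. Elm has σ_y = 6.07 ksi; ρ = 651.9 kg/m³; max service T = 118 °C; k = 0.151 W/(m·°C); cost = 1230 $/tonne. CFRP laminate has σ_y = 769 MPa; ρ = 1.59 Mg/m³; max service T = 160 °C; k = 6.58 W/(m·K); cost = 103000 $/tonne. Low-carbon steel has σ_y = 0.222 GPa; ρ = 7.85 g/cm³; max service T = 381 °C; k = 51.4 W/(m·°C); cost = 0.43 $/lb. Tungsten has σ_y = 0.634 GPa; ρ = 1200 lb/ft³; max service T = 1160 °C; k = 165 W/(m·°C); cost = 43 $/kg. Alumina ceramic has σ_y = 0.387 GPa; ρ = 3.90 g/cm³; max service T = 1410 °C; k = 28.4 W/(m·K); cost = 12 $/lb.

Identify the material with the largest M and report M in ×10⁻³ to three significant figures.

Screen on constraints: max service T ≥ 139 °C; k ≥ 37.6 W/(m·K); cost ≤ 1.1 $/kg. Survivors: gray cast iron, low-carbon steel.
In SI units:
  gray cast iron: σ_y = 160.0 MPa, ρ = 7137 kg/m³
  low-carbon steel: σ_y = 222.0 MPa, ρ = 7850 kg/m³
  low-carbon steel: M = 1.90×10⁻³
  gray cast iron: M = 1.77×10⁻³
Highest index: low-carbon steel.

low-carbon steel, M = 1.90×10⁻³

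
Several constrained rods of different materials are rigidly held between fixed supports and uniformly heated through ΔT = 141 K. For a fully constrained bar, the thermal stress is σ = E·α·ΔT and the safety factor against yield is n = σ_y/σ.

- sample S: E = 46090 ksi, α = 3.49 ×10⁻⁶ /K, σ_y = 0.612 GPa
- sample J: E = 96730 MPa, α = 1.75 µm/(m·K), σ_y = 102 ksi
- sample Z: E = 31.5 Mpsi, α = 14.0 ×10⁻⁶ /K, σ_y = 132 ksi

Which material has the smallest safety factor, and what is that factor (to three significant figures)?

In consistent units (E in GPa, α in ×10⁻⁶/K, σ_y in MPa):
  sample S: E = 317.8, α = 3.49, σ_y = 612.0 → σ = 156 MPa, n = 3.91
  sample J: E = 96.73, α = 1.75, σ_y = 703.3 → σ = 23.9 MPa, n = 29.5
  sample Z: E = 217.2, α = 14.0, σ_y = 910.1 → σ = 429 MPa, n = 2.12
Smallest n: sample Z with n = 2.12.

sample Z, n = 2.12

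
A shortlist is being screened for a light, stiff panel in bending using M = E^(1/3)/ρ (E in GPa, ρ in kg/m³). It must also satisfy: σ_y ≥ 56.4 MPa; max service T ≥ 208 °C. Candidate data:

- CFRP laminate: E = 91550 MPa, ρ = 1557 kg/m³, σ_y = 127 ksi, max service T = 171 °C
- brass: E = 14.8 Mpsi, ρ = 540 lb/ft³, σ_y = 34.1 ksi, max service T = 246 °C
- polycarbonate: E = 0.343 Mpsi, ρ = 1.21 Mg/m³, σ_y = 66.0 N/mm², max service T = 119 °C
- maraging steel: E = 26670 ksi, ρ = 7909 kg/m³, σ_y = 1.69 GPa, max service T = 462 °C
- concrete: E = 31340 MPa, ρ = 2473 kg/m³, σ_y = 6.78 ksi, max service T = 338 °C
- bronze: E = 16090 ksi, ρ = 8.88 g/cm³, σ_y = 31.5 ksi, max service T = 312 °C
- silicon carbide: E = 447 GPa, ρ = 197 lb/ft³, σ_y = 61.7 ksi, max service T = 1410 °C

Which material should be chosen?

silicon carbide

Screen on constraints: σ_y ≥ 56.4 MPa; max service T ≥ 208 °C. Survivors: brass, maraging steel, bronze, silicon carbide.
Putting every candidate on a common basis:
  brass: E = 102.0 GPa, ρ = 8650 kg/m³
  maraging steel: E = 183.9 GPa, ρ = 7909 kg/m³
  bronze: E = 110.9 GPa, ρ = 8880 kg/m³
  silicon carbide: E = 447.0 GPa, ρ = 3156 kg/m³
  silicon carbide: M = 2.42×10⁻³
  maraging steel: M = 0.719×10⁻³
  bronze: M = 0.541×10⁻³
  brass: M = 0.540×10⁻³
The maximum is for silicon carbide.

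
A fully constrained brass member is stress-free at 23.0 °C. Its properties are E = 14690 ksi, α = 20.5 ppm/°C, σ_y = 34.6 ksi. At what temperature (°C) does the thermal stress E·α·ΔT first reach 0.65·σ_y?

97.7 °C

E = 14690 ksi = 101.3 GPa.
σ_y = 34.6 ksi = 238.6 MPa.
E·α·ΔT = 155.1 MPa ⇒ ΔT = 155.1 / (101.3×10³ × 20.5×10⁻⁶) = 74.68 K.
T = 23.0 + 74.68 = 97.68 °C.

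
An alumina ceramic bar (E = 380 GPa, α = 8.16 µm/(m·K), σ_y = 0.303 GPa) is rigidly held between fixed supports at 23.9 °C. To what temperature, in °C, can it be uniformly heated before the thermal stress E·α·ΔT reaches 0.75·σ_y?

σ_y = 0.303 GPa = 303.0 MPa.
E·α·ΔT = 227.2 MPa ⇒ ΔT = 227.2 / (380.0×10³ × 8.16×10⁻⁶) = 73.29 K.
T = 23.9 + 73.29 = 97.19 °C.

97.2 °C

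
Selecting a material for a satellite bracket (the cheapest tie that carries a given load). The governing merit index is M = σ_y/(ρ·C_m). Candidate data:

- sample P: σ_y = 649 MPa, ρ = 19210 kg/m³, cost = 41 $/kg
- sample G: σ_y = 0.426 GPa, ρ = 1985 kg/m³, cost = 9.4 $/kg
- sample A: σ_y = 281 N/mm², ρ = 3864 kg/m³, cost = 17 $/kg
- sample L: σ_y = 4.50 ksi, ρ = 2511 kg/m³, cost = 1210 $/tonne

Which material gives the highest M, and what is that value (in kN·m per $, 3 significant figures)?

sample G, M = 22.8 kN·m per $

In SI units:
  sample P: σ_y = 649.0 MPa, ρ = 19210 kg/m³, cost = 41.00 $/kg
  sample G: σ_y = 426.0 MPa, ρ = 1985 kg/m³, cost = 9.400 $/kg
  sample A: σ_y = 281.0 MPa, ρ = 3864 kg/m³, cost = 17.00 $/kg
  sample L: σ_y = 31.03 MPa, ρ = 2511 kg/m³, cost = 1.210 $/kg
  sample G: M = 22.8 kN·m per $
  sample L: M = 10.2 kN·m per $
  sample A: M = 4.28 kN·m per $
  sample P: M = 0.824 kN·m per $
Sample G has the largest M.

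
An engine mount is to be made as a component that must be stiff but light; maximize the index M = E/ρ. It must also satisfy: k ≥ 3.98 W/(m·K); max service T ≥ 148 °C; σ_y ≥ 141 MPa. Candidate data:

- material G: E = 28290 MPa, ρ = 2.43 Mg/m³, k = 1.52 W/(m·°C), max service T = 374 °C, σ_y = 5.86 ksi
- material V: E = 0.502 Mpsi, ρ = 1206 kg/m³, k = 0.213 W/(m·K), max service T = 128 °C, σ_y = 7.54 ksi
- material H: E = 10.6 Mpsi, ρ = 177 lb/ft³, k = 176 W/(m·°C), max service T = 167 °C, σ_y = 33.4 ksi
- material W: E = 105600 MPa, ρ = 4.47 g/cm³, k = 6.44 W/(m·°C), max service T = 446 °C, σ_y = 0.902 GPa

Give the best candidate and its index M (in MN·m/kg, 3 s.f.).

material H, M = 25.8 MN·m/kg

Screen on constraints: k ≥ 3.98 W/(m·K); max service T ≥ 148 °C; σ_y ≥ 141 MPa. Survivors: material H, material W.
Putting every candidate on a common basis:
  material H: E = 73.08 GPa, ρ = 2835 kg/m³
  material W: E = 105.6 GPa, ρ = 4470 kg/m³
  material H: M = 25.8 MN·m/kg
  material W: M = 23.6 MN·m/kg
Material H has the largest M.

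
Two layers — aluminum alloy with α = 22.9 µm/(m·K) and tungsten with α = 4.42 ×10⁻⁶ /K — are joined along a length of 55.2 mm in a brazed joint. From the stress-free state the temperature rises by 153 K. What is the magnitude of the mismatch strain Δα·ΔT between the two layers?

Δα = |22.9 − 4.42|×10⁻⁶/K = 18.5×10⁻⁶/K.
Mismatch strain = Δα·ΔT = 18.5×10⁻⁶ × 153.0 = 2.83×10⁻³.

2.83×10⁻³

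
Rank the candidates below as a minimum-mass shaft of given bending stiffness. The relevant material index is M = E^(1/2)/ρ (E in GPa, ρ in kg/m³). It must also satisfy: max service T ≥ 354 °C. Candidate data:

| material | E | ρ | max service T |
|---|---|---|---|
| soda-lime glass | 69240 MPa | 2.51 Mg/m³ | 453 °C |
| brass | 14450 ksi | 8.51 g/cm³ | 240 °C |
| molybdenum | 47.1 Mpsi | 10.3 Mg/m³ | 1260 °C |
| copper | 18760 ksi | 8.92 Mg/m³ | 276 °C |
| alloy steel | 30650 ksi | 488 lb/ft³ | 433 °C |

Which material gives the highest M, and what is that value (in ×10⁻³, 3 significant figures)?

soda-lime glass, M = 3.32×10⁻³

Screen on constraints: max service T ≥ 354 °C. Survivors: soda-lime glass, molybdenum, alloy steel.
Putting every candidate on a common basis:
  soda-lime glass: E = 69.24 GPa, ρ = 2510 kg/m³
  molybdenum: E = 324.7 GPa, ρ = 10300 kg/m³
  alloy steel: E = 211.3 GPa, ρ = 7817 kg/m³
  soda-lime glass: M = 3.32×10⁻³
  alloy steel: M = 1.86×10⁻³
  molybdenum: M = 1.75×10⁻³
Highest index: soda-lime glass.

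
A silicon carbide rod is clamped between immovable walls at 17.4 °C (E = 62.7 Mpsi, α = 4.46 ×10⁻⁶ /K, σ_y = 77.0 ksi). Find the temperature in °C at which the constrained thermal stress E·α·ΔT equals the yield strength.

293 °C

E = 62.7 Mpsi = 432.3 GPa.
σ_y = 77.0 ksi = 530.9 MPa.
E·α·ΔT = 530.9 MPa ⇒ ΔT = 530.9 / (432.3×10³ × 4.46×10⁻⁶) = 275.4 K.
T = 17.4 + 275.4 = 292.8 °C.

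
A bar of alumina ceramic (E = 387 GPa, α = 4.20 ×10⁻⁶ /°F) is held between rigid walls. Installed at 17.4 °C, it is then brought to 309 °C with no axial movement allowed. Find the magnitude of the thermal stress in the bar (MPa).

853 MPa

α = 4.20×10⁻⁶/°F × 9/5 = 7.56×10⁻⁶/K.
ΔT = 291.6 K. Constrained thermal stress σ = E·α·ΔT = 387.0×10³ MPa × 7.56×10⁻⁶ × 291.6 = 853 MPa (compressive).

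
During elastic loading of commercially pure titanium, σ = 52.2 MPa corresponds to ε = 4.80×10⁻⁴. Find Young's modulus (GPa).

109 GPa

E = σ/ε = 52.2 MPa / 4.80×10⁻⁴ = 108800 MPa = 109 GPa.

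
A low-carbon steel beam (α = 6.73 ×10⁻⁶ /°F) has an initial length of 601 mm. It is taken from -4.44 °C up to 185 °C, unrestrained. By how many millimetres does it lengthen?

1.38 mm

Convert α: 6.73×10⁻⁶/°F × (9/5) = 12.1×10⁻⁶/K.
ΔT = 185 − (-4.44) = 189.4 K.
ΔL = α·L₀·ΔT = 12.1×10⁻⁶ × 601 mm × 189.4 K = 1.38 mm.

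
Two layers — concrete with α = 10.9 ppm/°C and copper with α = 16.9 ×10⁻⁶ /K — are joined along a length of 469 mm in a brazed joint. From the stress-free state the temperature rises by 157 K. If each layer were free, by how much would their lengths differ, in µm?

Δα = |10.9 − 16.9|×10⁻⁶/K = 6.00×10⁻⁶/K.
ΔL_mismatch = Δα·L·ΔT = 6.00×10⁻⁶ × 469.0 mm × 157.0 K = 442 µm.

442 µm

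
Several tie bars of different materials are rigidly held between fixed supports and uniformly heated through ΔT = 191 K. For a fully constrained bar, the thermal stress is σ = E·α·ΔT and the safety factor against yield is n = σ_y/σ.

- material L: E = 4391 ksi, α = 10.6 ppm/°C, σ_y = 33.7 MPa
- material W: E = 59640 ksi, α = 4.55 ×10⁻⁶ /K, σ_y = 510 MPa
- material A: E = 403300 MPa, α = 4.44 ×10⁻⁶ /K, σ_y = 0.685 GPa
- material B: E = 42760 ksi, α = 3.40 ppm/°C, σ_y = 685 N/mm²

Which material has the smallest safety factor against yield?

In consistent units (E in GPa, α in ×10⁻⁶/K, σ_y in MPa):
  material L: E = 30.27, α = 10.6, σ_y = 33.70 → σ = 61.3 MPa, n = 0.550
  material W: E = 411.2, α = 4.55, σ_y = 510.0 → σ = 357 MPa, n = 1.43
  material A: E = 403.3, α = 4.44, σ_y = 685.0 → σ = 342 MPa, n = 2.00
  material B: E = 294.8, α = 3.40, σ_y = 685.0 → σ = 191 MPa, n = 3.58
Material L has the lowest safety factor, n = 0.550.

material L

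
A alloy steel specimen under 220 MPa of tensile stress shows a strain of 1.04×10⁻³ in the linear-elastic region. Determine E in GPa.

E = σ/ε = 220 MPa / 1.04×10⁻³ = 211500 MPa = 212 GPa.

212 GPa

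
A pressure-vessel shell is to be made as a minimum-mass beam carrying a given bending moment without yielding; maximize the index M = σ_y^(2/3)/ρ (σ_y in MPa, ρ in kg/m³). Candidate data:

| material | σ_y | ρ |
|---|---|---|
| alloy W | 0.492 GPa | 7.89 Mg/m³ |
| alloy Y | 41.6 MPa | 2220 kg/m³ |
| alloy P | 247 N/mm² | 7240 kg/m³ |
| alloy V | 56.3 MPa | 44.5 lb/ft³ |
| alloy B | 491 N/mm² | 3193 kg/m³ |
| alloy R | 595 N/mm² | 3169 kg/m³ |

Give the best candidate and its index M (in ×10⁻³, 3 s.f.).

alloy R, M = 22.3×10⁻³

Normalizing units and computing the index:
  alloy W: σ_y = 492.0 MPa, ρ = 7890 kg/m³
  alloy Y: σ_y = 41.60 MPa, ρ = 2220 kg/m³
  alloy P: σ_y = 247.0 MPa, ρ = 7240 kg/m³
  alloy V: σ_y = 56.30 MPa, ρ = 712.8 kg/m³
  alloy B: σ_y = 491.0 MPa, ρ = 3193 kg/m³
  alloy R: σ_y = 595.0 MPa, ρ = 3169 kg/m³
  alloy R: M = 22.3×10⁻³
  alloy V: M = 20.6×10⁻³
  alloy B: M = 19.5×10⁻³
  alloy W: M = 7.90×10⁻³
  alloy P: M = 5.44×10⁻³
  alloy Y: M = 5.41×10⁻³
The maximum is for alloy R.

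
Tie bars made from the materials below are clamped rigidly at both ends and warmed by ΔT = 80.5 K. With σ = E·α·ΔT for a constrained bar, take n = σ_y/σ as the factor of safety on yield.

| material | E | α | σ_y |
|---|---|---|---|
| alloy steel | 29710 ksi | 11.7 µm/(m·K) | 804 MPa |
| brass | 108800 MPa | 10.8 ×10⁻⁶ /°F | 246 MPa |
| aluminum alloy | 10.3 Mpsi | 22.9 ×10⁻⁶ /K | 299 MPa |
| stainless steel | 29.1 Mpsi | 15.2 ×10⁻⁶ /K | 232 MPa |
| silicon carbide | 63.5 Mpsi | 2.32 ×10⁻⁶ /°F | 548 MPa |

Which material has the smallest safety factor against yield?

stainless steel

With everything in SI (GPa, ×10⁻⁶/K, MPa):
  alloy steel: E = 204.8, α = 11.7, σ_y = 804.0 → σ = 193 MPa, n = 4.17
  brass: E = 108.8, α = 19.4, σ_y = 246.0 → σ = 170 MPa, n = 1.44
  aluminum alloy: E = 71.02, α = 22.9, σ_y = 299.0 → σ = 131 MPa, n = 2.28
  stainless steel: E = 200.6, α = 15.2, σ_y = 232.0 → σ = 246 MPa, n = 0.945
  silicon carbide: E = 437.8, α = 4.18, σ_y = 548.0 → σ = 147 MPa, n = 3.72
Stainless steel has the lowest safety factor, n = 0.945.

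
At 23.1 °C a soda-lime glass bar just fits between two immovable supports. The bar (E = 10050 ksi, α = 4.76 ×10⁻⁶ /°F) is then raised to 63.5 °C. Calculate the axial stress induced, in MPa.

24.0 MPa

E = 10050 ksi = 69.29 GPa.
α = 4.76×10⁻⁶/°F × 9/5 = 8.57×10⁻⁶/K.
ΔT = 40.40 K. Constrained thermal stress σ = E·α·ΔT = 69.29×10³ MPa × 8.57×10⁻⁶ × 40.40 = 24.0 MPa (compressive).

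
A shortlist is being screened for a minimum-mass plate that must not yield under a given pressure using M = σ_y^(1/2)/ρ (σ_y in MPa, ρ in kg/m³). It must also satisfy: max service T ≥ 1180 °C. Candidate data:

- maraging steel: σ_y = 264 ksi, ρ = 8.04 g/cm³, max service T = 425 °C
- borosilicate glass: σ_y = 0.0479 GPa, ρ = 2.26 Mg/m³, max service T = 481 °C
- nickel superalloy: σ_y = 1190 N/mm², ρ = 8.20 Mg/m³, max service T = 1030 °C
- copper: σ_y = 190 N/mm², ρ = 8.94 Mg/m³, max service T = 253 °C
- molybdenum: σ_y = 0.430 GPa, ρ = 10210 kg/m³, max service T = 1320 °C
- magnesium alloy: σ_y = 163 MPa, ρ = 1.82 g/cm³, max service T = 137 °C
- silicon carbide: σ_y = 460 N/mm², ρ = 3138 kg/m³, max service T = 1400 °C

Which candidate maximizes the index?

silicon carbide

Screen on constraints: max service T ≥ 1180 °C. Survivors: molybdenum, silicon carbide.
After converting to SI:
  molybdenum: σ_y = 430.0 MPa, ρ = 10210 kg/m³
  silicon carbide: σ_y = 460.0 MPa, ρ = 3138 kg/m³
  silicon carbide: M = 6.83×10⁻³
  molybdenum: M = 2.03×10⁻³
The maximum is for silicon carbide.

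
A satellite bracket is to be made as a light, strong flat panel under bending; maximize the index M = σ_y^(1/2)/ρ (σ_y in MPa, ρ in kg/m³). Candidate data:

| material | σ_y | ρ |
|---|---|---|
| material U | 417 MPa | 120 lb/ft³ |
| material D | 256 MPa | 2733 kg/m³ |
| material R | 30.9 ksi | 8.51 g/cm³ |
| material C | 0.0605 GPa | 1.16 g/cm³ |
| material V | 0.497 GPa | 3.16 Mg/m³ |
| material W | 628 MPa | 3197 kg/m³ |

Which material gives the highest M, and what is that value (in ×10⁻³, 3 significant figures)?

material U, M = 10.6×10⁻³

Normalizing units and computing the index:
  material U: σ_y = 417.0 MPa, ρ = 1922 kg/m³
  material D: σ_y = 256.0 MPa, ρ = 2733 kg/m³
  material R: σ_y = 213.0 MPa, ρ = 8510 kg/m³
  material C: σ_y = 60.50 MPa, ρ = 1160 kg/m³
  material V: σ_y = 497.0 MPa, ρ = 3160 kg/m³
  material W: σ_y = 628.0 MPa, ρ = 3197 kg/m³
  material U: M = 10.6×10⁻³
  material W: M = 7.84×10⁻³
  material V: M = 7.05×10⁻³
  material C: M = 6.71×10⁻³
  material D: M = 5.85×10⁻³
  material R: M = 1.72×10⁻³
Highest index: material U.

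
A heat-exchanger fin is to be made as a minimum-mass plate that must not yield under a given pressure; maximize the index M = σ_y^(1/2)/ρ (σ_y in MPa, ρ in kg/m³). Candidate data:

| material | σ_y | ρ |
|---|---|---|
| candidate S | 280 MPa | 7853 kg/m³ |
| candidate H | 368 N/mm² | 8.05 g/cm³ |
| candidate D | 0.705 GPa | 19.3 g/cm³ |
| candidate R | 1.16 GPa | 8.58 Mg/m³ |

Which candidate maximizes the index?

candidate R

In SI units:
  candidate S: σ_y = 280.0 MPa, ρ = 7853 kg/m³
  candidate H: σ_y = 368.0 MPa, ρ = 8050 kg/m³
  candidate D: σ_y = 705.0 MPa, ρ = 19300 kg/m³
  candidate R: σ_y = 1160 MPa, ρ = 8580 kg/m³
  candidate R: M = 3.97×10⁻³
  candidate H: M = 2.38×10⁻³
  candidate S: M = 2.13×10⁻³
  candidate D: M = 1.38×10⁻³
Candidate R has the largest M.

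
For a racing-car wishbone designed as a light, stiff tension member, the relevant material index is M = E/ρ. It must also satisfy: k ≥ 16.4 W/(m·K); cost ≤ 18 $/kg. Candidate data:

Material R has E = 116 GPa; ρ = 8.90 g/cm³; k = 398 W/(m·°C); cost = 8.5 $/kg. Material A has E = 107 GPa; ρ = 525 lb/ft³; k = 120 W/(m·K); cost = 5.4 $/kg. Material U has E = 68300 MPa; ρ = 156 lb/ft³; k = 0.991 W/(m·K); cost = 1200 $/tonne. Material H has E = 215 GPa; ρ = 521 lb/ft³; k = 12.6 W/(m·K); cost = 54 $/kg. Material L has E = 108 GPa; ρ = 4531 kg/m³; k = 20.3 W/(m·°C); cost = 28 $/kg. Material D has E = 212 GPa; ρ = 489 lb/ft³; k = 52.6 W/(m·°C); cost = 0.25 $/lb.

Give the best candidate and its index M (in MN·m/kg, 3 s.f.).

material D, M = 27.1 MN·m/kg

Screen on constraints: k ≥ 16.4 W/(m·K); cost ≤ 18 $/kg. Survivors: material R, material A, material D.
In SI units:
  material R: E = 116.0 GPa, ρ = 8900 kg/m³
  material A: E = 107.0 GPa, ρ = 8410 kg/m³
  material D: E = 212.0 GPa, ρ = 7833 kg/m³
  material D: M = 27.1 MN·m/kg
  material R: M = 13.0 MN·m/kg
  material A: M = 12.7 MN·m/kg
The maximum is for material D.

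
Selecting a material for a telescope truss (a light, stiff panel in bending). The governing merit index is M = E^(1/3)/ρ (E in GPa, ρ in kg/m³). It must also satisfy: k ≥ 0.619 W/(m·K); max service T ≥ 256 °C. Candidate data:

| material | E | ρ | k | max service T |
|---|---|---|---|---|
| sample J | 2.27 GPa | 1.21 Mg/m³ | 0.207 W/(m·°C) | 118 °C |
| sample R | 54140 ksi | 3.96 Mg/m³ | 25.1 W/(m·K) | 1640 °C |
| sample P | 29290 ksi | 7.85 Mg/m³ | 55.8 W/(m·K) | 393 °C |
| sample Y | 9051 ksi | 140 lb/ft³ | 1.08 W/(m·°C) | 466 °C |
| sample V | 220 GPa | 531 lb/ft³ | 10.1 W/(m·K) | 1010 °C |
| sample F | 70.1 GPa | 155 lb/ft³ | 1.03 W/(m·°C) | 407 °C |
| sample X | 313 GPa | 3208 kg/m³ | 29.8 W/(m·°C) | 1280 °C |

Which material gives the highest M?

sample X

Screen on constraints: k ≥ 0.619 W/(m·K); max service T ≥ 256 °C. Survivors: sample R, sample P, sample Y, sample V, sample F, sample X.
After converting to SI:
  sample R: E = 373.3 GPa, ρ = 3960 kg/m³
  sample P: E = 201.9 GPa, ρ = 7850 kg/m³
  sample Y: E = 62.40 GPa, ρ = 2243 kg/m³
  sample V: E = 220.0 GPa, ρ = 8506 kg/m³
  sample F: E = 70.10 GPa, ρ = 2483 kg/m³
  sample X: E = 313.0 GPa, ρ = 3208 kg/m³
  sample X: M = 2.12×10⁻³
  sample R: M = 1.82×10⁻³
  sample Y: M = 1.77×10⁻³
  sample F: M = 1.66×10⁻³
  sample P: M = 0.747×10⁻³
  sample V: M = 0.710×10⁻³
Sample X has the largest M.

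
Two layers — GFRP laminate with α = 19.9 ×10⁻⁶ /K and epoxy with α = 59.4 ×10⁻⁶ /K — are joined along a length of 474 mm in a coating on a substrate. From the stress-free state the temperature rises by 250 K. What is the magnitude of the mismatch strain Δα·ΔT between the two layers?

Δα = |19.9 − 59.4|×10⁻⁶/K = 39.5×10⁻⁶/K.
Mismatch strain = Δα·ΔT = 39.5×10⁻⁶ × 250.0 = 9.88×10⁻³.

9.88×10⁻³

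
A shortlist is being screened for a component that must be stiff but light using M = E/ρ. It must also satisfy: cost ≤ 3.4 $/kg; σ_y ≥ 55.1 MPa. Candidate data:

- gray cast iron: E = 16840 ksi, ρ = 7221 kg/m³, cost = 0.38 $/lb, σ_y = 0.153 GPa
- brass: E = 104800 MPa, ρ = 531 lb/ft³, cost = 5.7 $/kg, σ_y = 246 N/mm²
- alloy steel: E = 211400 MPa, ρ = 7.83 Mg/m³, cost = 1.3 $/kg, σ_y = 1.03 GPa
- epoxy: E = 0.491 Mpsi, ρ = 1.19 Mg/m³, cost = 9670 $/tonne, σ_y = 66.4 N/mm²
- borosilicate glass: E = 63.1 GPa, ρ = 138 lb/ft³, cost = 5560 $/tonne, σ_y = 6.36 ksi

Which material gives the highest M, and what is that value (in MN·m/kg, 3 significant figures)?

alloy steel, M = 27.0 MN·m/kg

Screen on constraints: cost ≤ 3.4 $/kg; σ_y ≥ 55.1 MPa. Survivors: gray cast iron, alloy steel.
Normalizing units and computing the index:
  gray cast iron: E = 116.1 GPa, ρ = 7221 kg/m³
  alloy steel: E = 211.4 GPa, ρ = 7830 kg/m³
  alloy steel: M = 27.0 MN·m/kg
  gray cast iron: M = 16.1 MN·m/kg
The maximum is for alloy steel.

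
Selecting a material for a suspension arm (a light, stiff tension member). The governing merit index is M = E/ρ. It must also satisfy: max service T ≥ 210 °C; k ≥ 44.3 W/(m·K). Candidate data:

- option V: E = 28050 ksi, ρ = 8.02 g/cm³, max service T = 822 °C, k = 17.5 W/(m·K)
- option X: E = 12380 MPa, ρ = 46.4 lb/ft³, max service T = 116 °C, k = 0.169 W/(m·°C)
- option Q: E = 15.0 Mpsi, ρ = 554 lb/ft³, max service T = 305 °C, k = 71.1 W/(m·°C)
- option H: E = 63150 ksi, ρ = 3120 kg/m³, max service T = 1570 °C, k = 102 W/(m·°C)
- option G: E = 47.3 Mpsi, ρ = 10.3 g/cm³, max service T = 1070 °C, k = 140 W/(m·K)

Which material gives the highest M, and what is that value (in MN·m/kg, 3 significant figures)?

option H, M = 140 MN·m/kg

Screen on constraints: max service T ≥ 210 °C; k ≥ 44.3 W/(m·K). Survivors: option Q, option H, option G.
Convert each candidate to consistent units, then evaluate M:
  option Q: E = 103.4 GPa, ρ = 8874 kg/m³
  option H: E = 435.4 GPa, ρ = 3120 kg/m³
  option G: E = 326.1 GPa, ρ = 10300 kg/m³
  option H: M = 140 MN·m/kg
  option G: M = 31.7 MN·m/kg
  option Q: M = 11.7 MN·m/kg
Option H ranks first.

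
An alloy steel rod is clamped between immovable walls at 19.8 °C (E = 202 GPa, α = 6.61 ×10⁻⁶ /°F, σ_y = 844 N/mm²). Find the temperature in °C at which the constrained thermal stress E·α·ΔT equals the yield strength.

α = 6.61×10⁻⁶/°F × 9/5 = 11.9×10⁻⁶/K.
σ_y = 844 N/mm² = 844.0 MPa.
E·α·ΔT = 844.0 MPa ⇒ ΔT = 844.0 / (202.0×10³ × 11.9×10⁻⁶) = 351.2 K.
T = 19.8 + 351.2 = 371.0 °C.

371 °C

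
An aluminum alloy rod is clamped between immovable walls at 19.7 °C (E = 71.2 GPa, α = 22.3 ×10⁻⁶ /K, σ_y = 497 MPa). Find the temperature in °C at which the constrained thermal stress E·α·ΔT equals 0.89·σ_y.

E·α·ΔT = 442.3 MPa ⇒ ΔT = 442.3 / (71.20×10³ × 22.3×10⁻⁶) = 278.6 K.
T = 19.7 + 278.6 = 298.3 °C.

298 °C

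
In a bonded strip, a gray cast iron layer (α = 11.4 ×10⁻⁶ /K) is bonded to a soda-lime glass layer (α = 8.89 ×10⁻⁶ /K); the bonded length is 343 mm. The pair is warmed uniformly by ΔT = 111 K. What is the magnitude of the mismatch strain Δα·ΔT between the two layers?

Δα = |11.4 − 8.89|×10⁻⁶/K = 2.51×10⁻⁶/K.
Mismatch strain = Δα·ΔT = 2.51×10⁻⁶ × 111.0 = 2.79×10⁻⁴.

2.79×10⁻⁴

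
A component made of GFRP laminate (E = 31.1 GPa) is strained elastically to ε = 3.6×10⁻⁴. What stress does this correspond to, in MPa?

σ = E·ε = 31100 MPa × 3.6×10⁻⁴ = 11.2 MPa.

11.2 MPa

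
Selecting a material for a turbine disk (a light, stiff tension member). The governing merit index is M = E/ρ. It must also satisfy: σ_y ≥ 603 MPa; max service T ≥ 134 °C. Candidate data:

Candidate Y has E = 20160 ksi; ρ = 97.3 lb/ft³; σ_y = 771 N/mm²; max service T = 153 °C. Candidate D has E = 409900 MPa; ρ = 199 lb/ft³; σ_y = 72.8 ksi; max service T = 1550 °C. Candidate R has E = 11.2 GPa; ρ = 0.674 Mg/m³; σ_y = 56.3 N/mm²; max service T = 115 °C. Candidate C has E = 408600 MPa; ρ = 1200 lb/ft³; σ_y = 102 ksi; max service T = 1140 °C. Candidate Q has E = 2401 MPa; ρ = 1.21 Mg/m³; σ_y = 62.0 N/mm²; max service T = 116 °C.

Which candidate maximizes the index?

Screen on constraints: σ_y ≥ 603 MPa; max service T ≥ 134 °C. Survivors: candidate Y, candidate C.
After converting to SI:
  candidate Y: E = 139.0 GPa, ρ = 1559 kg/m³
  candidate C: E = 408.6 GPa, ρ = 19220 kg/m³
  candidate Y: M = 89.2 MN·m/kg
  candidate C: M = 21.3 MN·m/kg
Candidate Y has the largest M.

candidate Y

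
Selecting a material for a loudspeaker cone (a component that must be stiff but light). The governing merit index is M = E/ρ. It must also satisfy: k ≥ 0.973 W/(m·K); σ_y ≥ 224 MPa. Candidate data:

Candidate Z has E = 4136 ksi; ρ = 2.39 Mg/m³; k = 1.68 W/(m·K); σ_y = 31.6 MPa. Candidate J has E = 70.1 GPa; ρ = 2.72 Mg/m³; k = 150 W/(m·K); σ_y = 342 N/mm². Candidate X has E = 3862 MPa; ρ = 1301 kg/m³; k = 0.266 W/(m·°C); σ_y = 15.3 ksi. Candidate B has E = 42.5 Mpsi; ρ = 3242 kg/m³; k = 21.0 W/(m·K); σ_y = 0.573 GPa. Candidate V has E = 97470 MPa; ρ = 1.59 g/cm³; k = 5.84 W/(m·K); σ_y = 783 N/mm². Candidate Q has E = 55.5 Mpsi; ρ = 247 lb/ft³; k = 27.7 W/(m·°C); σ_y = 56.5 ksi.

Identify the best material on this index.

candidate Q

Screen on constraints: k ≥ 0.973 W/(m·K); σ_y ≥ 224 MPa. Survivors: candidate J, candidate B, candidate V, candidate Q.
In SI units:
  candidate J: E = 70.10 GPa, ρ = 2720 kg/m³
  candidate B: E = 293.0 GPa, ρ = 3242 kg/m³
  candidate V: E = 97.47 GPa, ρ = 1590 kg/m³
  candidate Q: E = 382.7 GPa, ρ = 3957 kg/m³
  candidate Q: M = 96.7 MN·m/kg
  candidate B: M = 90.4 MN·m/kg
  candidate V: M = 61.3 MN·m/kg
  candidate J: M = 25.8 MN·m/kg
The maximum is for candidate Q.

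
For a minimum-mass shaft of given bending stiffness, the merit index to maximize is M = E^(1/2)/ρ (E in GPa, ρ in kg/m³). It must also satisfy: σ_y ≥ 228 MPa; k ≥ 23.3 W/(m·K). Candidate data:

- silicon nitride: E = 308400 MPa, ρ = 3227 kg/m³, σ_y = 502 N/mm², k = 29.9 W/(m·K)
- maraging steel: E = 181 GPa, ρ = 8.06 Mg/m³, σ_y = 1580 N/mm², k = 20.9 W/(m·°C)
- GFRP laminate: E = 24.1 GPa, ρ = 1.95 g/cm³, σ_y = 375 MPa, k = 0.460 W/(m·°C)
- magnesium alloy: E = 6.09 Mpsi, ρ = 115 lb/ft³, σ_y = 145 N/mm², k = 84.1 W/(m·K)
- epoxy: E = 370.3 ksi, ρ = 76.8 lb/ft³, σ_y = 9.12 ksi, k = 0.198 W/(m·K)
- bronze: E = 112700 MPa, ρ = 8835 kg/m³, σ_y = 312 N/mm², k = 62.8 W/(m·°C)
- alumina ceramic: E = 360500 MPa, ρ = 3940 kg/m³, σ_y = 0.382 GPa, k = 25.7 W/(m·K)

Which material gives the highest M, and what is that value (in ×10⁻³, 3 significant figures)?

silicon nitride, M = 5.44×10⁻³

Screen on constraints: σ_y ≥ 228 MPa; k ≥ 23.3 W/(m·K). Survivors: silicon nitride, bronze, alumina ceramic.
After converting to SI:
  silicon nitride: E = 308.4 GPa, ρ = 3227 kg/m³
  bronze: E = 112.7 GPa, ρ = 8835 kg/m³
  alumina ceramic: E = 360.5 GPa, ρ = 3940 kg/m³
  silicon nitride: M = 5.44×10⁻³
  alumina ceramic: M = 4.82×10⁻³
  bronze: M = 1.20×10⁻³
Silicon nitride has the largest M.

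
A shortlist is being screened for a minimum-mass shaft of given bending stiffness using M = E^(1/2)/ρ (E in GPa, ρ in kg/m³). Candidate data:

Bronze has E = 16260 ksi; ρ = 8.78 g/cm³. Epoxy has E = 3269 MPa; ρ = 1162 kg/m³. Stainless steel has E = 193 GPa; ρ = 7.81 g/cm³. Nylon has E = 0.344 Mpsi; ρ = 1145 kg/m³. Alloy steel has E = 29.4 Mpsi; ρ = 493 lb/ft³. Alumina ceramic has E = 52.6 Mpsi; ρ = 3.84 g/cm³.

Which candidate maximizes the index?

After converting to SI:
  bronze: E = 112.1 GPa, ρ = 8780 kg/m³
  epoxy: E = 3.269 GPa, ρ = 1162 kg/m³
  stainless steel: E = 193.0 GPa, ρ = 7810 kg/m³
  nylon: E = 2.372 GPa, ρ = 1145 kg/m³
  alloy steel: E = 202.7 GPa, ρ = 7897 kg/m³
  alumina ceramic: E = 362.7 GPa, ρ = 3840 kg/m³
  alumina ceramic: M = 4.96×10⁻³
  alloy steel: M = 1.80×10⁻³
  stainless steel: M = 1.78×10⁻³
  epoxy: M = 1.56×10⁻³
  nylon: M = 1.35×10⁻³
  bronze: M = 1.21×10⁻³
Alumina ceramic has the largest M.

alumina ceramic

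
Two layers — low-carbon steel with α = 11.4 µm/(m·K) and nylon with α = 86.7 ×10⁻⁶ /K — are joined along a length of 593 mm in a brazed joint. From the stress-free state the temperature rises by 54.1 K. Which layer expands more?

nylon

α(low-carbon steel) = 11.4×10⁻⁶/K vs α(nylon) = 86.7×10⁻⁶/K.
Higher α expands more for the same ΔT: nylon.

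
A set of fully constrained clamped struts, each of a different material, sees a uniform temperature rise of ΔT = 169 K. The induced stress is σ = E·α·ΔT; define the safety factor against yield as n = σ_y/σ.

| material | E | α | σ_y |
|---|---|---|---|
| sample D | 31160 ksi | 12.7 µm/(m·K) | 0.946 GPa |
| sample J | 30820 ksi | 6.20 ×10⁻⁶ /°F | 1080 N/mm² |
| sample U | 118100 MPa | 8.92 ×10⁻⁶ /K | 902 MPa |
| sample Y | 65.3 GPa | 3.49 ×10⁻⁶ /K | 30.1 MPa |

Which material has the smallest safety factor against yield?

sample Y

Per material, after unit conversion:
  sample D: E = 214.8, α = 12.7, σ_y = 946.0 → σ = 461 MPa, n = 2.05
  sample J: E = 212.5, α = 11.2, σ_y = 1080 → σ = 401 MPa, n = 2.69
  sample U: E = 118.1, α = 8.92, σ_y = 902.0 → σ = 178 MPa, n = 5.07
  sample Y: E = 65.30, α = 3.49, σ_y = 30.10 → σ = 38.5 MPa, n = 0.782
Smallest n: sample Y with n = 0.782.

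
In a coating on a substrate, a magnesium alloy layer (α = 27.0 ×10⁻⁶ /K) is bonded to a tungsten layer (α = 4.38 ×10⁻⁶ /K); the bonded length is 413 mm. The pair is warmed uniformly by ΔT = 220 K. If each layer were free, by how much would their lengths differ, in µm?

2060 µm

Δα = |27.0 − 4.38|×10⁻⁶/K = 22.6×10⁻⁶/K.
ΔL_mismatch = Δα·L·ΔT = 22.6×10⁻⁶ × 413.0 mm × 220.0 K = 2060 µm.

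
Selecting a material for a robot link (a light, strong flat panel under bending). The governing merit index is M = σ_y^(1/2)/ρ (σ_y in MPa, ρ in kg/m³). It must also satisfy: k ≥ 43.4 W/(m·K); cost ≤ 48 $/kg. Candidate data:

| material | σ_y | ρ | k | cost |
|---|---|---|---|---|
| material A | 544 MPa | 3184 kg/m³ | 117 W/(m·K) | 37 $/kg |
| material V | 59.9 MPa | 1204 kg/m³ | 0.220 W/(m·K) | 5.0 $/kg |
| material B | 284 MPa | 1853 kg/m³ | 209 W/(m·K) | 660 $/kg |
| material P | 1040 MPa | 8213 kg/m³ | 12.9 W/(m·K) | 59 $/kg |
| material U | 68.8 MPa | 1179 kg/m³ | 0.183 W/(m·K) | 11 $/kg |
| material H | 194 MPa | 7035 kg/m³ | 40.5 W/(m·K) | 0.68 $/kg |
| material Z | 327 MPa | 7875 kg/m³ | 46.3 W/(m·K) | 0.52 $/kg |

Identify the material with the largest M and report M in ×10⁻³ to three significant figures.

material A, M = 7.33×10⁻³

Screen on constraints: k ≥ 43.4 W/(m·K); cost ≤ 48 $/kg. Survivors: material A, material Z.
Per-candidate index values:
  material A: M = 7.33×10⁻³
  material Z: M = 2.30×10⁻³
The maximum is for material A.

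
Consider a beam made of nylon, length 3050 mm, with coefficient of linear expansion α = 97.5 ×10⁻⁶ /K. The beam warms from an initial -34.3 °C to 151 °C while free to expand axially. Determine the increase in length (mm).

55.1 mm

ΔT = 151 − (-34.3) = 185.3 K.
ΔL = α·L₀·ΔT = 97.5×10⁻⁶ × 3050 mm × 185.3 K = 55.1 mm.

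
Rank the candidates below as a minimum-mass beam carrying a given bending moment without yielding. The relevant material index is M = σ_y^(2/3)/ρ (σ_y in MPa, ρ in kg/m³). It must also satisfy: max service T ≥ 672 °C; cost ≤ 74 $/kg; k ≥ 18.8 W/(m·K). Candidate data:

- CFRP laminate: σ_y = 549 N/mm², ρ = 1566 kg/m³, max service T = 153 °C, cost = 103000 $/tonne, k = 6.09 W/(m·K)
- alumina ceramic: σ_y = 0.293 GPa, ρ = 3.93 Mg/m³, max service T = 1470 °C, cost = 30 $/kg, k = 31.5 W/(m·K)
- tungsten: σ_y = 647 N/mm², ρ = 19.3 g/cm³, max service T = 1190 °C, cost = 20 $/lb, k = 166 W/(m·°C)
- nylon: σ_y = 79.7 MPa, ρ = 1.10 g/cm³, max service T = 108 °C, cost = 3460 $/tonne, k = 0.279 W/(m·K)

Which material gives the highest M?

Screen on constraints: max service T ≥ 672 °C; cost ≤ 74 $/kg; k ≥ 18.8 W/(m·K). Survivors: alumina ceramic, tungsten.
Convert each candidate to consistent units, then evaluate M:
  alumina ceramic: σ_y = 293.0 MPa, ρ = 3930 kg/m³
  tungsten: σ_y = 647.0 MPa, ρ = 19300 kg/m³
  alumina ceramic: M = 11.2×10⁻³
  tungsten: M = 3.88×10⁻³
The maximum is for alumina ceramic.

alumina ceramic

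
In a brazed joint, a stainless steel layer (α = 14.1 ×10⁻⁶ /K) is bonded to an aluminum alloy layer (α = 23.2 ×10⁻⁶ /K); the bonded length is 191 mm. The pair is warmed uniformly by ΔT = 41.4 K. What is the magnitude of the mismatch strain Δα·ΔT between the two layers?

Δα = |14.1 − 23.2|×10⁻⁶/K = 9.10×10⁻⁶/K.
Mismatch strain = Δα·ΔT = 9.10×10⁻⁶ × 41.4 = 3.77×10⁻⁴.

3.77×10⁻⁴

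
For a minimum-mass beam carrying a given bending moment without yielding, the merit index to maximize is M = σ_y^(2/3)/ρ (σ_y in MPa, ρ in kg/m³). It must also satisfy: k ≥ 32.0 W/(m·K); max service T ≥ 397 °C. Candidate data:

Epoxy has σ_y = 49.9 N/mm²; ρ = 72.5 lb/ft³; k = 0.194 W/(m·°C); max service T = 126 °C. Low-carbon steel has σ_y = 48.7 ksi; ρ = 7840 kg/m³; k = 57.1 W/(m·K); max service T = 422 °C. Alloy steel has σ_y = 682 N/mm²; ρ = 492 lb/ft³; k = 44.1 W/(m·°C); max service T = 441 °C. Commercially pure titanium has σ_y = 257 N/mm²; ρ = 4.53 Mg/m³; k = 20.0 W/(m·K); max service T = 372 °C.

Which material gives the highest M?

Screen on constraints: k ≥ 32.0 W/(m·K); max service T ≥ 397 °C. Survivors: low-carbon steel, alloy steel.
Normalizing units and computing the index:
  low-carbon steel: σ_y = 335.8 MPa, ρ = 7840 kg/m³
  alloy steel: σ_y = 682.0 MPa, ρ = 7881 kg/m³
  alloy steel: M = 9.83×10⁻³
  low-carbon steel: M = 6.16×10⁻³
Highest index: alloy steel.

alloy steel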